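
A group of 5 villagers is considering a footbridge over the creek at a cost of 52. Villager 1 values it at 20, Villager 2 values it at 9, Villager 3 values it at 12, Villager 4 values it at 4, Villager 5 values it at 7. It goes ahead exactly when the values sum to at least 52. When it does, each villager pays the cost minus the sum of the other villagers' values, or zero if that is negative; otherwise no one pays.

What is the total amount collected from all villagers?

52

Total value 52 ≥ cost 52, so it is built.
Villager 1: others sum to 32; max(0, 52 - 32) = 20.
Villager 2: others sum to 43; max(0, 52 - 43) = 9.
Villager 3: others sum to 40; max(0, 52 - 40) = 12.
Villager 4: others sum to 48; max(0, 52 - 48) = 4.
Villager 5: others sum to 45; max(0, 52 - 45) = 7.
Total collected = 20 + 9 + 12 + 4 + 7 = 52.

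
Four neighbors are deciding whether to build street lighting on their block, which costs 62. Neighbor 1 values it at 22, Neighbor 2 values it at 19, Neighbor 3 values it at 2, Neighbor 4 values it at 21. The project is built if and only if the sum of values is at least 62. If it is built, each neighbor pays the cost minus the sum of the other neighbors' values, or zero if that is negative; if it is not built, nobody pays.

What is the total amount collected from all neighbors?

Total value 64 ≥ cost 62, so it is built.
Neighbor 1: others sum to 42; max(0, 62 - 42) = 20.
Neighbor 2: others sum to 45; max(0, 62 - 45) = 17.
Neighbor 3: others sum to 62; max(0, 62 - 62) = 0.
Neighbor 4: others sum to 43; max(0, 62 - 43) = 19.
Total collected = 20 + 17 + 0 + 19 = 56.

56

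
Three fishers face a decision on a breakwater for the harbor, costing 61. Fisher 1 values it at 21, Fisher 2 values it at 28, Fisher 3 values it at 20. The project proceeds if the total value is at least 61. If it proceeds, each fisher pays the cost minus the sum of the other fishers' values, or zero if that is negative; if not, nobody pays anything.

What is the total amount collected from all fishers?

Total value 69 ≥ cost 61, so it is built.
Fisher 1: others sum to 48; max(0, 61 - 48) = 13.
Fisher 2: others sum to 41; max(0, 61 - 41) = 20.
Fisher 3: others sum to 49; max(0, 61 - 49) = 12.
Total collected = 13 + 20 + 12 = 45.

45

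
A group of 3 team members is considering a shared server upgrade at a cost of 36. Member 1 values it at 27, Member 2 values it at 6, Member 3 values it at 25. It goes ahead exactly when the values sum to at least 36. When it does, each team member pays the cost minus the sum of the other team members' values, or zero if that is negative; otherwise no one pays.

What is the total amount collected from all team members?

8

Total value 58 ≥ cost 36, so it is built.
Member 1: others sum to 31; max(0, 36 - 31) = 5.
Member 2: others sum to 52; max(0, 36 - 52) = 0.
Member 3: others sum to 33; max(0, 36 - 33) = 3.
Total collected = 5 + 0 + 3 = 8.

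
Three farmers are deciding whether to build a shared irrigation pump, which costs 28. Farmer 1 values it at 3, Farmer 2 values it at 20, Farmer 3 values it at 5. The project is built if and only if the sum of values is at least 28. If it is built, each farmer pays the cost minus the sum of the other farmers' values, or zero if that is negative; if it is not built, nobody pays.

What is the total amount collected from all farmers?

Total value 28 ≥ cost 28, so it is built.
Farmer 1: others sum to 25; max(0, 28 - 25) = 3.
Farmer 2: others sum to 8; max(0, 28 - 8) = 20.
Farmer 3: others sum to 23; max(0, 28 - 23) = 5.
Total collected = 3 + 20 + 5 = 28.

28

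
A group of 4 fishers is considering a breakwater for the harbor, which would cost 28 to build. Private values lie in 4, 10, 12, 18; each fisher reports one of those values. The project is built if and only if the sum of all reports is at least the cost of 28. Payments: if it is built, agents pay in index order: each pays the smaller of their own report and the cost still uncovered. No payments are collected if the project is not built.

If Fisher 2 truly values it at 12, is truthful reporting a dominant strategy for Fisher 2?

No

Consider the case where Fisher 1 reports 4, Fisher 3 reports 4 and Fisher 4 reports 10.
Truthful report 12: project built, pays 12, utility 12 - 12 = 0.
Report 10 instead: project built, pays 10, utility 12 - 10 = 2.
Since 2 > 0, reporting 10 is strictly better here, so truthful reporting is not dominant.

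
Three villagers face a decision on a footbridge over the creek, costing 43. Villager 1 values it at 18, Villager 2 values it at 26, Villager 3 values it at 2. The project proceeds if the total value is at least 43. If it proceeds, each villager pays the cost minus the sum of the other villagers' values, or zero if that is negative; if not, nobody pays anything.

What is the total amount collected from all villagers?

38

Total value 46 ≥ cost 43, so it is built.
Villager 1: others sum to 28; max(0, 43 - 28) = 15.
Villager 2: others sum to 20; max(0, 43 - 20) = 23.
Villager 3: others sum to 44; max(0, 43 - 44) = 0.
Total collected = 15 + 23 + 0 = 38.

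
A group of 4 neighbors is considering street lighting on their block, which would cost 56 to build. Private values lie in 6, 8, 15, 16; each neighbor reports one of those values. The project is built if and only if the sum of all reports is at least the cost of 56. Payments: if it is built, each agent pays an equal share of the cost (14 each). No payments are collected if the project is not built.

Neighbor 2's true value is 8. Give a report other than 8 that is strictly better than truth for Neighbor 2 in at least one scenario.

Suppose Neighbor 1 reports 16, Neighbor 3 reports 16 and Neighbor 4 reports 16.
Report 8: project built, pays 14, utility 8 - 14 = -6.
Report 6: project not built, utility 0.
So reporting 6 beats truth here (0 > -6).

6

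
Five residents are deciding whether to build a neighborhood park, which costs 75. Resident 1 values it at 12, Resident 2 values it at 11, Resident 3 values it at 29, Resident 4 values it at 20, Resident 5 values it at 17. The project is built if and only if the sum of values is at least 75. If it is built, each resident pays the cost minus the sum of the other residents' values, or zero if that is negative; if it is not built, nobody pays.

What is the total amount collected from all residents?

Total value 89 ≥ cost 75, so it is built.
Resident 1: others sum to 77; max(0, 75 - 77) = 0.
Resident 2: others sum to 78; max(0, 75 - 78) = 0.
Resident 3: others sum to 60; max(0, 75 - 60) = 15.
Resident 4: others sum to 69; max(0, 75 - 69) = 6.
Resident 5: others sum to 72; max(0, 75 - 72) = 3.
Total collected = 0 + 0 + 15 + 6 + 3 = 24.

24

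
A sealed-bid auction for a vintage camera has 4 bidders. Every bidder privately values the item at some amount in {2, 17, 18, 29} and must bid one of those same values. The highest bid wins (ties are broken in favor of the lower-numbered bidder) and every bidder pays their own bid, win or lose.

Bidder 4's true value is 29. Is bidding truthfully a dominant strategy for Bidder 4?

Consider the case where Bidder 1 bids 2, Bidder 2 bids 2 and Bidder 3 bids 2.
Truthful bid 29: wins, pays 29, utility 29 - 29 = 0.
Bid 17 instead: wins, pays 17, utility 29 - 17 = 12.
Since 12 > 0, bidding 17 is strictly better here, so truthful bidding is not dominant.

No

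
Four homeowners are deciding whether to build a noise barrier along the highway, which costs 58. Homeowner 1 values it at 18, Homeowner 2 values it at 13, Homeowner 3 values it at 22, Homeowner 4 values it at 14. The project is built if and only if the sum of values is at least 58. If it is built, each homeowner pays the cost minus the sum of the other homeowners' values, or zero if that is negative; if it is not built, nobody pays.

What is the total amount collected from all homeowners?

Total value 67 ≥ cost 58, so it is built.
Homeowner 1: others sum to 49; max(0, 58 - 49) = 9.
Homeowner 2: others sum to 54; max(0, 58 - 54) = 4.
Homeowner 3: others sum to 45; max(0, 58 - 45) = 13.
Homeowner 4: others sum to 53; max(0, 58 - 53) = 5.
Total collected = 9 + 4 + 13 + 5 = 31.

31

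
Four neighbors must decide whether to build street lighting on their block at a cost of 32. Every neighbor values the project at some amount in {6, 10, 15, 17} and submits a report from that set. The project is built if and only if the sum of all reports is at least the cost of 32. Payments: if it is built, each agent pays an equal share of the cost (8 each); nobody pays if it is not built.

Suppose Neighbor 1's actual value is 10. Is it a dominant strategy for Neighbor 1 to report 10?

No

Consider the case where Neighbor 2 reports 6, Neighbor 3 reports 6 and Neighbor 4 reports 6.
Truthful report 10: project not built, utility 0.
Report 15 instead: project built, pays 8, utility 10 - 8 = 2.
Since 2 > 0, reporting 15 is strictly better here, so truthful reporting is not dominant.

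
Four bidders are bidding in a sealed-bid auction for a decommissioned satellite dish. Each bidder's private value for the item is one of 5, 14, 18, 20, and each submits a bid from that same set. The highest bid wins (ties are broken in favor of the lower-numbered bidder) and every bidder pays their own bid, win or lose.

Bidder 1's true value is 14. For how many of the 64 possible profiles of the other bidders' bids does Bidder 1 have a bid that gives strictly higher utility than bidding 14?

57

Others bid (5, 5, 5): truth gives 0; bid 5 gives 9 > 0. Violating.
Others bid (5, 5, 18): truth gives -14; bid 18 gives -4 > -14. Violating.
Others bid (5, 5, 20): truth gives -14; bid 5 gives -5 > -14. Violating.
Others bid (5, 14, 18): truth gives -14; bid 18 gives -4 > -14. Violating.
Others bid (5, 5, 14): truth gives 0; no alternative beats it.
Others bid (5, 14, 5): truth gives 0; no alternative beats it.
(Checking all 64 profiles: 57 have a profitable deviation, 7 do not.)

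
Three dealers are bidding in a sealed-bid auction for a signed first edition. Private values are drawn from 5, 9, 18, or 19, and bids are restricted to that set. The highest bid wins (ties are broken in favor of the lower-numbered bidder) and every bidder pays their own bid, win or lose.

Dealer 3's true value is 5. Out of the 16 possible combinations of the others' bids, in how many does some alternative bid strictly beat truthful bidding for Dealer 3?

1

Others bid (5, 5): truth gives -5; bid 9 gives -4 > -5. Violating.
Others bid (5, 9): truth gives -5; no alternative beats it.
Others bid (5, 18): truth gives -5; no alternative beats it.
(Checking all 16 profiles: 1 has a profitable deviation, 15 do not.)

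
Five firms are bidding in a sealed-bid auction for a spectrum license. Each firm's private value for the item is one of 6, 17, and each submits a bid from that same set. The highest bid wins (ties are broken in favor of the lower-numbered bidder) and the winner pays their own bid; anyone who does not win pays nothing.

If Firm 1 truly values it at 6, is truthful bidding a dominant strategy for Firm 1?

Check each profile of the others' bids and compare truth against every alternative bid.
Others bid (6, 6, 6, 6): truth gives 0, best alternative gives -11.
Others bid (6, 6, 6, 17): truth gives 0, best alternative gives -11.
Others bid (6, 6, 17, 6): truth gives 0, best alternative gives -11.
Others bid (6, 6, 17, 17): truth gives 0, best alternative gives -11.
Others bid (6, 17, 6, 6): truth gives 0, best alternative gives -11.
Others bid (6, 17, 6, 17): truth gives 0, best alternative gives -11.
(Remaining 10 profiles checked similarly; truth is weakly best in each.)
In every case the truthful bid is at least as good as any alternative, so it is a dominant strategy.

Yes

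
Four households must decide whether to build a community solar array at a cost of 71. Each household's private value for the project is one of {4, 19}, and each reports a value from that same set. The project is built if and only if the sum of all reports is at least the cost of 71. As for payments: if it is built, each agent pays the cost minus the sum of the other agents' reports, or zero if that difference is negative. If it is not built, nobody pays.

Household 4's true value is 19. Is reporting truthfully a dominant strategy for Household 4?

Check each profile of the others' reports and compare truth against every alternative report.
Others report (19, 19, 19): truth gives 5, best alternative gives 0.
Others report (4, 4, 4): truth gives 0, best alternative gives 0.
Others report (4, 4, 19): truth gives 0, best alternative gives 0.
Others report (4, 19, 4): truth gives 0, best alternative gives 0.
Others report (4, 19, 19): truth gives 0, best alternative gives 0.
Others report (19, 4, 4): truth gives 0, best alternative gives 0.
(Remaining 2 profiles checked similarly; truth is weakly best in each.)
In every case the truthful report is at least as good as any alternative, so it is a dominant strategy.

Yes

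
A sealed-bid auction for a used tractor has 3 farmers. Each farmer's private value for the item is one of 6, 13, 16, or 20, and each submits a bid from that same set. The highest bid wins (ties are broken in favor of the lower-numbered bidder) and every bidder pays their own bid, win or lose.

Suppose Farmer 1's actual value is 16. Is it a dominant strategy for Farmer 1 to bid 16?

No

Consider the case where Farmer 2 bids 6 and Farmer 3 bids 6.
Truthful bid 16: wins, pays 16, utility 16 - 16 = 0.
Bid 6 instead: wins, pays 6, utility 16 - 6 = 10.
Since 10 > 0, bidding 6 is strictly better here, so truthful bidding is not dominant.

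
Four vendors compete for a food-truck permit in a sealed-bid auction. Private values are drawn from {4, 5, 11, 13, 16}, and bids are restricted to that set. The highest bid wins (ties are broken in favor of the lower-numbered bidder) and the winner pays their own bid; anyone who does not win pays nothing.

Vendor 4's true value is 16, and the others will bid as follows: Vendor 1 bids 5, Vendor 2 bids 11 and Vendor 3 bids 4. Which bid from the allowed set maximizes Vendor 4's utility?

13

Bid 4: loses, pays 0, utility 0.
Bid 5: loses, pays 0, utility 0.
Bid 11: loses, pays 0, utility 0.
Bid 13: wins, pays 13, utility 16 - 13 = 3.
Bid 16: wins, pays 16, utility 16 - 16 = 0.
The best choice is 13 with utility 3.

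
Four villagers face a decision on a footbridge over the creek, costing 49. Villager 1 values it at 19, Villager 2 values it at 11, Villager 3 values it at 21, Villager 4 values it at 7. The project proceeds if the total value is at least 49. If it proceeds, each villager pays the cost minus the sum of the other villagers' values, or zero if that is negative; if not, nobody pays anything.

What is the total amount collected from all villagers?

Total value 58 ≥ cost 49, so it is built.
Villager 1: others sum to 39; max(0, 49 - 39) = 10.
Villager 2: others sum to 47; max(0, 49 - 47) = 2.
Villager 3: others sum to 37; max(0, 49 - 37) = 12.
Villager 4: others sum to 51; max(0, 49 - 51) = 0.
Total collected = 10 + 2 + 12 + 0 = 24.

24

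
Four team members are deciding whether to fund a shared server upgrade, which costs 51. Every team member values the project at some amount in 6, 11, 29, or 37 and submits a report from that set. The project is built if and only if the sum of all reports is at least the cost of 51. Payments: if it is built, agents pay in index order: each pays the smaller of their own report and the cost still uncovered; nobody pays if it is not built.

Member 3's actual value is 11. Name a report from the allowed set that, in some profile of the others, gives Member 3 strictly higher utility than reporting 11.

6

Suppose Member 1 reports 6, Member 2 reports 6 and Member 4 reports 37.
Report 11: project built, pays 11, utility 11 - 11 = 0.
Report 6: project built, pays 6, utility 11 - 6 = 5.
So reporting 6 beats truth here (5 > 0).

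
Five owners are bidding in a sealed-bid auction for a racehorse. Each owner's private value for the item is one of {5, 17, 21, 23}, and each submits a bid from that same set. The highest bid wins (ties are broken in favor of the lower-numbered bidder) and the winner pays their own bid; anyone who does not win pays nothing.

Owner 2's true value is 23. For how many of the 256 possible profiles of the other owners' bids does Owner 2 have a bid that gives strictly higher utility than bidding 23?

54

Others bid (5, 5, 5, 5): truth gives 0; bid 17 gives 6 > 0. Violating.
Others bid (5, 5, 5, 17): truth gives 0; bid 17 gives 6 > 0. Violating.
Others bid (5, 5, 5, 21): truth gives 0; bid 21 gives 2 > 0. Violating.
Others bid (5, 5, 17, 5): truth gives 0; bid 17 gives 6 > 0. Violating.
Others bid (5, 5, 5, 23): truth gives 0; no alternative beats it.
Others bid (5, 5, 17, 23): truth gives 0; no alternative beats it.
(Checking all 256 profiles: 54 have a profitable deviation, 202 do not.)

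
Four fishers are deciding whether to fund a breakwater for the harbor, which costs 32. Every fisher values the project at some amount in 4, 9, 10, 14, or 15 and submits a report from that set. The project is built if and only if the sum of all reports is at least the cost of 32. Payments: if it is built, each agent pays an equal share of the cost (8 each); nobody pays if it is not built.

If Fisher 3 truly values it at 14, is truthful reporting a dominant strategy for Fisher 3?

Consider the case where Fisher 1 reports 4, Fisher 2 reports 4 and Fisher 4 reports 9.
Truthful report 14: project not built, utility 0.
Report 15 instead: project built, pays 8, utility 14 - 8 = 6.
Since 6 > 0, reporting 15 is strictly better here, so truthful reporting is not dominant.

No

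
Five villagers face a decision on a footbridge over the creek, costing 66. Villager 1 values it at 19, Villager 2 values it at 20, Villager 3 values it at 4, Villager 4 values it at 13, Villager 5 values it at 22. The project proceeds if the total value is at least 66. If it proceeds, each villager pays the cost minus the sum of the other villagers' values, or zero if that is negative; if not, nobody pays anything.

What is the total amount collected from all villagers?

Total value 78 ≥ cost 66, so it is built.
Villager 1: others sum to 59; max(0, 66 - 59) = 7.
Villager 2: others sum to 58; max(0, 66 - 58) = 8.
Villager 3: others sum to 74; max(0, 66 - 74) = 0.
Villager 4: others sum to 65; max(0, 66 - 65) = 1.
Villager 5: others sum to 56; max(0, 66 - 56) = 10.
Total collected = 7 + 8 + 0 + 1 + 10 = 26.

26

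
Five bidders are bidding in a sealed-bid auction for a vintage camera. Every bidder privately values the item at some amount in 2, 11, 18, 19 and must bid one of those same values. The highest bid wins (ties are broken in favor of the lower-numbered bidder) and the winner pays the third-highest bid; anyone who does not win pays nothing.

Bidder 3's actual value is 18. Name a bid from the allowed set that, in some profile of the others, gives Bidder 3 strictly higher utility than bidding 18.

19

Suppose Bidder 1 bids 2, Bidder 2 bids 2, Bidder 4 bids 2 and Bidder 5 bids 19.
Bid 18: loses, pays 0, utility 0.
Bid 19: wins, pays 2, utility 18 - 2 = 16.
So bidding 19 beats truth here (16 > 0).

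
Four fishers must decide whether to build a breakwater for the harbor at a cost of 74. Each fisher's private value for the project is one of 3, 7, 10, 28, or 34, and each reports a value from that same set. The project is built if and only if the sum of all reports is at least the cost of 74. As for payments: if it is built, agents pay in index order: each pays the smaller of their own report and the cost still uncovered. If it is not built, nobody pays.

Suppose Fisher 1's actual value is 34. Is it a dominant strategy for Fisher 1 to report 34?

Consider the case where Fisher 2 reports 3, Fisher 3 reports 10 and Fisher 4 reports 34.
Truthful report 34: project built, pays 34, utility 34 - 34 = 0.
Report 28 instead: project built, pays 28, utility 34 - 28 = 6.
Since 6 > 0, reporting 28 is strictly better here, so truthful reporting is not dominant.

No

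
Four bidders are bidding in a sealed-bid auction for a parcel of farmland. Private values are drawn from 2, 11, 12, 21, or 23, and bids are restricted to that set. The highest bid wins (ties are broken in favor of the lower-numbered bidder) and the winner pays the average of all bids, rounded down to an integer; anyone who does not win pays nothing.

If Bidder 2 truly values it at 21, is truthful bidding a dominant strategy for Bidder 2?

Consider the case where Bidder 1 bids 2, Bidder 3 bids 2 and Bidder 4 bids 2.
Truthful bid 21: wins, pays 6, utility 21 - 6 = 15.
Bid 11 instead: wins, pays 4, utility 21 - 4 = 17.
Since 17 > 15, bidding 11 is strictly better here, so truthful bidding is not dominant.

No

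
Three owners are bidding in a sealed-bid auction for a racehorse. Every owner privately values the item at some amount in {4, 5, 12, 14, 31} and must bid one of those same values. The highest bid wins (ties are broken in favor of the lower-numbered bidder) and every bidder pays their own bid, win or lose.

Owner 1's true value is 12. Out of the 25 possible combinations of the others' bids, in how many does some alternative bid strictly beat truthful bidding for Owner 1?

20

Others bid (4, 4): truth gives 0; bid 4 gives 8 > 0. Violating.
Others bid (4, 5): truth gives 0; bid 5 gives 7 > 0. Violating.
Others bid (4, 14): truth gives -12; bid 14 gives -2 > -12. Violating.
Others bid (4, 31): truth gives -12; bid 4 gives -4 > -12. Violating.
Others bid (4, 12): truth gives 0; no alternative beats it.
Others bid (5, 12): truth gives 0; no alternative beats it.
(Checking all 25 profiles: 20 have a profitable deviation, 5 do not.)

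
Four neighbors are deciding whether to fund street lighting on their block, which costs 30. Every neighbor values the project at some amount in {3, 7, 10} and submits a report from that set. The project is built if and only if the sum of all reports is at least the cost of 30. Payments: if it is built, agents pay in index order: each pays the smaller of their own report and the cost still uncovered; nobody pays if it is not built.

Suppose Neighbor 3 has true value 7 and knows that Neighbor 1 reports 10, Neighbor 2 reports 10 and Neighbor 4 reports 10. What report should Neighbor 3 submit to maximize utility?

3

Report 3: project built, pays 3, utility 7 - 3 = 4.
Report 7: project built, pays 7, utility 7 - 7 = 0.
Report 10: project built, pays 10, utility 7 - 10 = -3.
The best choice is 3 with utility 4.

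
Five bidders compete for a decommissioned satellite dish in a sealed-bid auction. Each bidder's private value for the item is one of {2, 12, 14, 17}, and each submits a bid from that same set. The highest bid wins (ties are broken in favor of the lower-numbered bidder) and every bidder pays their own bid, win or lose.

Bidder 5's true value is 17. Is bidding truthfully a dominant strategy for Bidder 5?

No

Consider the case where Bidder 1 bids 2, Bidder 2 bids 2, Bidder 3 bids 2 and Bidder 4 bids 2.
Truthful bid 17: wins, pays 17, utility 17 - 17 = 0.
Bid 12 instead: wins, pays 12, utility 17 - 12 = 5.
Since 5 > 0, bidding 12 is strictly better here, so truthful bidding is not dominant.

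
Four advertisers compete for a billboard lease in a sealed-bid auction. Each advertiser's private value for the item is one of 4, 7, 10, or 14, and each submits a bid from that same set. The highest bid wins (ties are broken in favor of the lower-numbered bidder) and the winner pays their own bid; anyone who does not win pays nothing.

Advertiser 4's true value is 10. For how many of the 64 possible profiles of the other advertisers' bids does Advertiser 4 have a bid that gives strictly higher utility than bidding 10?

1

Others bid (4, 4, 4): truth gives 0; bid 7 gives 3 > 0. Violating.
Others bid (4, 4, 7): truth gives 0; no alternative beats it.
Others bid (4, 4, 10): truth gives 0; no alternative beats it.
(Checking all 64 profiles: 1 has a profitable deviation, 63 do not.)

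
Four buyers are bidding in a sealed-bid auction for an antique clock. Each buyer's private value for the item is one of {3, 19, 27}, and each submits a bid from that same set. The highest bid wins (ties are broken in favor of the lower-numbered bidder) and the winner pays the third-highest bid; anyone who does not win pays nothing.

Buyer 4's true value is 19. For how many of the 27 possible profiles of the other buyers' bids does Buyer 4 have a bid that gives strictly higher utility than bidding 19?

3

Others bid (3, 3, 19): truth gives 0; bid 27 gives 16 > 0. Violating.
Others bid (3, 19, 3): truth gives 0; bid 27 gives 16 > 0. Violating.
Others bid (19, 3, 3): truth gives 0; bid 27 gives 16 > 0. Violating.
Others bid (3, 3, 3): truth gives 16; no alternative beats it.
Others bid (3, 3, 27): truth gives 0; no alternative beats it.
(Checking all 27 profiles: 3 have a profitable deviation, 24 do not.)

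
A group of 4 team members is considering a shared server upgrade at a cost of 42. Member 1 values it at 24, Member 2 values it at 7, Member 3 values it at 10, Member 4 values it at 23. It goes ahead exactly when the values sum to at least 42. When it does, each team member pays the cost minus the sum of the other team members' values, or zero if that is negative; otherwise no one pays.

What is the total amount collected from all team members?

3

Total value 64 ≥ cost 42, so it is built.
Member 1: others sum to 40; max(0, 42 - 40) = 2.
Member 2: others sum to 57; max(0, 42 - 57) = 0.
Member 3: others sum to 54; max(0, 42 - 54) = 0.
Member 4: others sum to 41; max(0, 42 - 41) = 1.
Total collected = 2 + 0 + 0 + 1 = 3.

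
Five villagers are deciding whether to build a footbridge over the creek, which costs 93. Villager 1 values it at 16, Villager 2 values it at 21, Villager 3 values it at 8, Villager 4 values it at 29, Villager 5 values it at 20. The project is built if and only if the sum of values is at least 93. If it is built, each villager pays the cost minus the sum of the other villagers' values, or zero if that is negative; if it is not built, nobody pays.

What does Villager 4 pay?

Total value 94 ≥ cost 93, so the project is built.
The other villagers' values sum to 65.
Cost minus that sum is 93 - 65 = 28.

28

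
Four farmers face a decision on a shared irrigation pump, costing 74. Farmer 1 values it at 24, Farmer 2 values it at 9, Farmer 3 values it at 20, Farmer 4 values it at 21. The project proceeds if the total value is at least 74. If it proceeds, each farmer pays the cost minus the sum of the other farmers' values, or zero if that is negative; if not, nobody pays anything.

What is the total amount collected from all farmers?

74

Total value 74 ≥ cost 74, so it is built.
Farmer 1: others sum to 50; max(0, 74 - 50) = 24.
Farmer 2: others sum to 65; max(0, 74 - 65) = 9.
Farmer 3: others sum to 54; max(0, 74 - 54) = 20.
Farmer 4: others sum to 53; max(0, 74 - 53) = 21.
Total collected = 24 + 9 + 20 + 21 = 74.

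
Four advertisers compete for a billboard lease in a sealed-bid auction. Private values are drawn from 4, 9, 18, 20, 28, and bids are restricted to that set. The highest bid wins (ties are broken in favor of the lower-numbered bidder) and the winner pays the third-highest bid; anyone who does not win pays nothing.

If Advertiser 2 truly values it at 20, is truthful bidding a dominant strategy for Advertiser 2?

Consider the case where Advertiser 1 bids 4, Advertiser 3 bids 4 and Advertiser 4 bids 28.
Truthful bid 20: loses, pays 0, utility 0.
Bid 28 instead: wins, pays 4, utility 20 - 4 = 16.
Since 16 > 0, bidding 28 is strictly better here, so truthful bidding is not dominant.

No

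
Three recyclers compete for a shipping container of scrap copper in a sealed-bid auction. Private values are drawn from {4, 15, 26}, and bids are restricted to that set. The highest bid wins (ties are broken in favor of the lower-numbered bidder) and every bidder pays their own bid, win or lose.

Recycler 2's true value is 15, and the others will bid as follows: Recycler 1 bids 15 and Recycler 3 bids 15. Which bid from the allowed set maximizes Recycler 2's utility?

Bid 4: loses but pays 4, utility -4.
Bid 15: loses but pays 15, utility -15.
Bid 26: wins, pays 26, utility 15 - 26 = -11.
The best choice is 4 with utility -4.

4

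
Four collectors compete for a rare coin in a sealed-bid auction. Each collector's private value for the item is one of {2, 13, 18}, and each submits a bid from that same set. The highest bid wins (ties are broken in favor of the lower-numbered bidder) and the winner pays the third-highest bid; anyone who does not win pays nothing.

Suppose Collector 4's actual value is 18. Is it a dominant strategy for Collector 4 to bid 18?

Yes

Check each profile of the others' bids and compare truth against every alternative bid.
Others bid (2, 2, 13): truth gives 16, best alternative gives 0.
Others bid (2, 13, 2): truth gives 16, best alternative gives 0.
Others bid (13, 2, 2): truth gives 16, best alternative gives 0.
Others bid (2, 13, 13): truth gives 5, best alternative gives 0.
Others bid (13, 2, 13): truth gives 5, best alternative gives 0.
Others bid (13, 13, 2): truth gives 5, best alternative gives 0.
(Remaining 21 profiles checked similarly; truth is weakly best in each.)
In every case the truthful bid is at least as good as any alternative, so it is a dominant strategy.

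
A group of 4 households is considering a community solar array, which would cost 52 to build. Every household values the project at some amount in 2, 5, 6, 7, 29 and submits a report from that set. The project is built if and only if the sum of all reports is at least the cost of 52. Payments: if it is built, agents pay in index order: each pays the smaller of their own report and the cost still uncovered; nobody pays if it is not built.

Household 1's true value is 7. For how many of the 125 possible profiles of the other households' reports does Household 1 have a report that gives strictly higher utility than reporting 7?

Others report (2, 29, 29): truth gives 0; report 2 gives 5 > 0. Violating.
Others report (5, 29, 29): truth gives 0; report 2 gives 5 > 0. Violating.
Others report (6, 29, 29): truth gives 0; report 2 gives 5 > 0. Violating.
Others report (7, 29, 29): truth gives 0; report 2 gives 5 > 0. Violating.
Others report (2, 2, 2): truth gives 0; no alternative beats it.
Others report (2, 2, 5): truth gives 0; no alternative beats it.
(Checking all 125 profiles: 13 have a profitable deviation, 112 do not.)

13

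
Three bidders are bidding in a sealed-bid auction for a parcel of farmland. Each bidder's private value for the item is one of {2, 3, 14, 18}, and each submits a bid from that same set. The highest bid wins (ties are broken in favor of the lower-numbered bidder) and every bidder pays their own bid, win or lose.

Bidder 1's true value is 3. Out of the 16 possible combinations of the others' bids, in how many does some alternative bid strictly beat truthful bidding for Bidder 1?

Others bid (2, 2): truth gives 0; bid 2 gives 1 > 0. Violating.
Others bid (2, 14): truth gives -3; bid 2 gives -2 > -3. Violating.
Others bid (2, 18): truth gives -3; bid 2 gives -2 > -3. Violating.
Others bid (3, 14): truth gives -3; bid 2 gives -2 > -3. Violating.
Others bid (2, 3): truth gives 0; no alternative beats it.
Others bid (3, 2): truth gives 0; no alternative beats it.
(Checking all 16 profiles: 13 have a profitable deviation, 3 do not.)

13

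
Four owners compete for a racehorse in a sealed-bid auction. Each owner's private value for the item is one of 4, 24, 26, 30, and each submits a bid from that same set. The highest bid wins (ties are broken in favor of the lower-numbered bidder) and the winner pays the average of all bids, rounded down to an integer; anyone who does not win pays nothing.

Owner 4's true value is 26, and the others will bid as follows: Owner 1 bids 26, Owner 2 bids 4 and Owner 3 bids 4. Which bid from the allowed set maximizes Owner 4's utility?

Bid 4: loses, pays 0, utility 0.
Bid 24: loses, pays 0, utility 0.
Bid 26: loses, pays 0, utility 0.
Bid 30: wins, pays 16, utility 26 - 16 = 10.
The best choice is 30 with utility 10.

30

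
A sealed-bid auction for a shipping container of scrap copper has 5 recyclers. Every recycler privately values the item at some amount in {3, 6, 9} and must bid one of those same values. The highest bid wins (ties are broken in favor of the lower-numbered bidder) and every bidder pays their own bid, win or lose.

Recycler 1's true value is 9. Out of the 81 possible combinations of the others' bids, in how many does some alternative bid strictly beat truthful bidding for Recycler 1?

16

Others bid (3, 3, 3, 3): truth gives 0; bid 3 gives 6 > 0. Violating.
Others bid (3, 3, 3, 6): truth gives 0; bid 6 gives 3 > 0. Violating.
Others bid (3, 3, 6, 3): truth gives 0; bid 6 gives 3 > 0. Violating.
Others bid (3, 3, 6, 6): truth gives 0; bid 6 gives 3 > 0. Violating.
Others bid (3, 3, 3, 9): truth gives 0; no alternative beats it.
Others bid (3, 3, 6, 9): truth gives 0; no alternative beats it.
(Checking all 81 profiles: 16 have a profitable deviation, 65 do not.)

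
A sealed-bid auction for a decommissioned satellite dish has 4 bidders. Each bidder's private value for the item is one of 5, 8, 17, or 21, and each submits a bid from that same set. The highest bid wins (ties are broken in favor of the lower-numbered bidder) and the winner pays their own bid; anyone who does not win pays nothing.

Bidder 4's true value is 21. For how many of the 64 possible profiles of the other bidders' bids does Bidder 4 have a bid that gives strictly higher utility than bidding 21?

8

Others bid (5, 5, 5): truth gives 0; bid 8 gives 13 > 0. Violating.
Others bid (5, 5, 8): truth gives 0; bid 17 gives 4 > 0. Violating.
Others bid (5, 8, 5): truth gives 0; bid 17 gives 4 > 0. Violating.
Others bid (5, 8, 8): truth gives 0; bid 17 gives 4 > 0. Violating.
Others bid (5, 5, 17): truth gives 0; no alternative beats it.
Others bid (5, 5, 21): truth gives 0; no alternative beats it.
(Checking all 64 profiles: 8 have a profitable deviation, 56 do not.)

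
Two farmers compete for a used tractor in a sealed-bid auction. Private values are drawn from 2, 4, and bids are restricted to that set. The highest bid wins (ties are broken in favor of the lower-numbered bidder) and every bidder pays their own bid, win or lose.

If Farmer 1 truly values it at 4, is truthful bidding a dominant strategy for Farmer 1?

Consider the case where Farmer 2 bids 2.
Truthful bid 4: wins, pays 4, utility 4 - 4 = 0.
Bid 2 instead: wins, pays 2, utility 4 - 2 = 2.
Since 2 > 0, bidding 2 is strictly better here, so truthful bidding is not dominant.

No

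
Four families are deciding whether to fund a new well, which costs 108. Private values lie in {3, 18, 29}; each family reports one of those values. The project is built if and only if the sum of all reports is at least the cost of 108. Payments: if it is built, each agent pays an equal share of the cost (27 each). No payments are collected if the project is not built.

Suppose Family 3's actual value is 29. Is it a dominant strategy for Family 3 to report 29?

Yes

Check each profile of the others' reports and compare truth against every alternative report.
Others report (29, 29, 29): truth gives 2, best alternative gives 0.
Others report (3, 3, 3): truth gives 0, best alternative gives 0.
Others report (3, 3, 18): truth gives 0, best alternative gives 0.
Others report (3, 3, 29): truth gives 0, best alternative gives 0.
Others report (3, 18, 3): truth gives 0, best alternative gives 0.
Others report (3, 18, 18): truth gives 0, best alternative gives 0.
(Remaining 21 profiles checked similarly; truth is weakly best in each.)
In every case the truthful report is at least as good as any alternative, so it is a dominant strategy.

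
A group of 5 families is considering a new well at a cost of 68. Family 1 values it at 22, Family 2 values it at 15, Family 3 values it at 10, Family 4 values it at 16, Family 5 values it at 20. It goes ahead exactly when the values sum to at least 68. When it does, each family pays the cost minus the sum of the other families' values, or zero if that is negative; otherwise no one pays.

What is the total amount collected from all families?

13

Total value 83 ≥ cost 68, so it is built.
Family 1: others sum to 61; max(0, 68 - 61) = 7.
Family 2: others sum to 68; max(0, 68 - 68) = 0.
Family 3: others sum to 73; max(0, 68 - 73) = 0.
Family 4: others sum to 67; max(0, 68 - 67) = 1.
Family 5: others sum to 63; max(0, 68 - 63) = 5.
Total collected = 7 + 0 + 0 + 1 + 5 = 13.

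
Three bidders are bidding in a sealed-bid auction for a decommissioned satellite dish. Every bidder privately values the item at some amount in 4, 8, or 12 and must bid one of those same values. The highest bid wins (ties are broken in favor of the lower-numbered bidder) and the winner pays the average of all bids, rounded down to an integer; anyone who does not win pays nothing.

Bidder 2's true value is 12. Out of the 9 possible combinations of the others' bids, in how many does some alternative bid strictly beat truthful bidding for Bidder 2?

Others bid (4, 4): truth gives 6; bid 8 gives 7 > 6. Violating.
Others bid (4, 8): truth gives 4; bid 8 gives 6 > 4. Violating.
Others bid (4, 12): truth gives 3; no alternative beats it.
Others bid (8, 4): truth gives 4; no alternative beats it.
(Checking all 9 profiles: 2 have a profitable deviation, 7 do not.)

2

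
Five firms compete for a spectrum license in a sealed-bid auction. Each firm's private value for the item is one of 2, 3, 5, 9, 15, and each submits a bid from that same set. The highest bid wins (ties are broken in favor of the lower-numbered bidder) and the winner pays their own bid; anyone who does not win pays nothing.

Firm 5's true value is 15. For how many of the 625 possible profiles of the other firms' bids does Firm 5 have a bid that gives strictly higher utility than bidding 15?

81

Others bid (2, 2, 2, 2): truth gives 0; bid 3 gives 12 > 0. Violating.
Others bid (2, 2, 2, 3): truth gives 0; bid 5 gives 10 > 0. Violating.
Others bid (2, 2, 2, 5): truth gives 0; bid 9 gives 6 > 0. Violating.
Others bid (2, 2, 3, 2): truth gives 0; bid 5 gives 10 > 0. Violating.
Others bid (2, 2, 2, 9): truth gives 0; no alternative beats it.
Others bid (2, 2, 2, 15): truth gives 0; no alternative beats it.
(Checking all 625 profiles: 81 have a profitable deviation, 544 do not.)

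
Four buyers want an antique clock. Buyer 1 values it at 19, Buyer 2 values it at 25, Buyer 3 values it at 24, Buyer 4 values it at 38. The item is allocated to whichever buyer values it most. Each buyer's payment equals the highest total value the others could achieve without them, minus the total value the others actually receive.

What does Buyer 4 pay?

Buyer 4 has the highest value and receives the item.
Without Buyer 4, the item would go to the next-highest value, 25, so the others could achieve 25.
With Buyer 4 present and winning, the others receive nothing, so their total is 0.
Payment = 25 - 0 = 25.

25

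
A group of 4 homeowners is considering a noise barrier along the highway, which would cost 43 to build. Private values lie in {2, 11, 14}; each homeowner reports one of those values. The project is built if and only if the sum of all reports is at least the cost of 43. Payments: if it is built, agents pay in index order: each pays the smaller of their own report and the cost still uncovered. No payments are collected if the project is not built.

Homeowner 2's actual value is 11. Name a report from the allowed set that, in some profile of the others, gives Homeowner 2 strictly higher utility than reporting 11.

Suppose Homeowner 1 reports 14, Homeowner 3 reports 14 and Homeowner 4 reports 14.
Report 11: project built, pays 11, utility 11 - 11 = 0.
Report 2: project built, pays 2, utility 11 - 2 = 9.
So reporting 2 beats truth here (9 > 0).

2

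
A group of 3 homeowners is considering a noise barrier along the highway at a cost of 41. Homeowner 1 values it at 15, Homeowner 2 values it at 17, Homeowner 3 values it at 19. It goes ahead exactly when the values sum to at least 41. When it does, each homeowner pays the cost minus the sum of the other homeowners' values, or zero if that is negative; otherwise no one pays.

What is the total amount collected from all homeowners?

21

Total value 51 ≥ cost 41, so it is built.
Homeowner 1: others sum to 36; max(0, 41 - 36) = 5.
Homeowner 2: others sum to 34; max(0, 41 - 34) = 7.
Homeowner 3: others sum to 32; max(0, 41 - 32) = 9.
Total collected = 5 + 7 + 9 = 21.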